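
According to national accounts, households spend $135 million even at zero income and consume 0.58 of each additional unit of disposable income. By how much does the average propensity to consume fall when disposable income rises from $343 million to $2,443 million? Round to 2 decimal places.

At Y = 343: C = 135 + 0.58(343) = 333.94, APC = 333.94/343 = 0.974
At Y = 2443: C = 1551.94, APC = 1551.94/2443 = 0.635
Fall in APC = 0.974 − 0.635 = 0.339 ≈ 0.34

ΔAPC = 0.34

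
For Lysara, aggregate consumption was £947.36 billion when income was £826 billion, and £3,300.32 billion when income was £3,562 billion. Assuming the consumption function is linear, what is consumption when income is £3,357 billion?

MPC = (3300.32 − 947.36)/(3562 − 826) = 2352.96/2736 = 0.86
a = 947.36 − 0.86(826) = 947.36 − 710.36 = 237
C = 237 + 0.86(3357) = 237 + 2887.02 = 3124.02

C = 3124.02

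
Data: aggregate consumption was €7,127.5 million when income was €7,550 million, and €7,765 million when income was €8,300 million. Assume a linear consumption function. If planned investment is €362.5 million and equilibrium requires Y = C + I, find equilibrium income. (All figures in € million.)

Y = 7150

MPC = (7765 − 7127.5)/(8300 − 7550) = 637.5/750 = 0.85
a = 7127.5 − 0.85(7550) = 710
Equilibrium: Y = 710 + 0.85Y + 362.5
0.15Y = 1072.5, so Y = 1072.5/0.15 = 7150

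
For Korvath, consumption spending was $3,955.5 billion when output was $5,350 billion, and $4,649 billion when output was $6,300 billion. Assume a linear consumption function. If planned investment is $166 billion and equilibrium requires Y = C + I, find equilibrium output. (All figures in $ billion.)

MPC = (4649 − 3955.5)/(6300 − 5350) = 693.5/950 = 0.73
a = 3955.5 − 0.73(5350) = 50
Equilibrium: Y = 50 + 0.73Y + 166
0.27Y = 216, so Y = 216/0.27 = 800

Y = 800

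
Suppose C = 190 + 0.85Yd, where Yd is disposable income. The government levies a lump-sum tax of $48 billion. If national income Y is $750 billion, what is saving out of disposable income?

Yd = Y − T = 750 − 48 = 702
C = 190 + 0.85(702) = 190 + 596.7 = 786.7
S = Yd − C = 702 − 786.7 = -84.7

S = -84.7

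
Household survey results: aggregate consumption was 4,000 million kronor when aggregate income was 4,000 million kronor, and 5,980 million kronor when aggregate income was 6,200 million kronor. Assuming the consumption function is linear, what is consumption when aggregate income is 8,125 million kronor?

C = 7712.5

MPC = (5980 − 4000)/(6200 − 4000) = 1980/2200 = 0.9
a = 4000 − 0.9(4000) = 4000 − 3600 = 400
C = 400 + 0.9(8125) = 400 + 7312.5 = 7712.5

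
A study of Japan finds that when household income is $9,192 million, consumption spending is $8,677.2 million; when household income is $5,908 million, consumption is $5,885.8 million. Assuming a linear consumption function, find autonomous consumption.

MPC = ΔC/ΔY = (8677.2 − 5885.8)/(9192 − 5908) = 2791.4/3284 = 0.85
a = C − MPC·Y = 5885.8 − 0.85(5908) = 5885.8 − 5021.8 = 864

a = 864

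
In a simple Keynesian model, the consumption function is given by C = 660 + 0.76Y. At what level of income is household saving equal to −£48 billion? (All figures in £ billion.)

S = Y − C = -660 + 0.24Y
-660 + 0.24Y = -48, so 0.24Y = 612 and Y = 2550

Y = 2550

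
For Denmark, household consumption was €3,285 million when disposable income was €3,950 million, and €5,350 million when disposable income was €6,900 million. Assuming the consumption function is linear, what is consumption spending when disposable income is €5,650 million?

MPC = (5350 − 3285)/(6900 − 3950) = 2065/2950 = 0.7
a = 3285 − 0.7(3950) = 3285 − 2765 = 520
C = 520 + 0.7(5650) = 520 + 3955 = 4475

C = 4475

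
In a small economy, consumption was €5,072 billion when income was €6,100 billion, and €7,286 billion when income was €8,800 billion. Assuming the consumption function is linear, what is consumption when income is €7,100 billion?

C = 5892

MPC = (7286 − 5072)/(8800 − 6100) = 2214/2700 = 0.82
a = 5072 − 0.82(6100) = 5072 − 5002 = 70
C = 70 + 0.82(7100) = 70 + 5822 = 5892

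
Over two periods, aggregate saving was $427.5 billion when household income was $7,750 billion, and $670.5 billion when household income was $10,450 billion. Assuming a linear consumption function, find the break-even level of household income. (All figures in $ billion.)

MPS = ΔS/ΔY = (670.5 − 427.5)/(10450 − 7750) = 243/2700 = 0.09
MPC = 1 − MPS = 0.91
From S(7750) = 427.5: −a + 0.09(7750) = 427.5, so a = 697.5 − 427.5 = 270
Break-even (S = 0): Y = a/MPS = 270/0.09 = 3000

Y = 3000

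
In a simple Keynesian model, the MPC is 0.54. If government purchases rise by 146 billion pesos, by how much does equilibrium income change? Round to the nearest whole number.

The multiplier is 1/(1 − MPC) = 1/0.46.
ΔY = 146/0.46 = 317.39 ≈ 317

ΔY ≈ 317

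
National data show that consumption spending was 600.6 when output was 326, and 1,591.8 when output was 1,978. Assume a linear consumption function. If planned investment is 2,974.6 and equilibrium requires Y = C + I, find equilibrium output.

Y = 8449

MPC = (1591.8 − 600.6)/(1978 − 326) = 991.2/1652 = 0.6
a = 600.6 − 0.6(326) = 405
Equilibrium: Y = 405 + 0.6Y + 2974.6
0.4Y = 3379.6, so Y = 3379.6/0.4 = 8449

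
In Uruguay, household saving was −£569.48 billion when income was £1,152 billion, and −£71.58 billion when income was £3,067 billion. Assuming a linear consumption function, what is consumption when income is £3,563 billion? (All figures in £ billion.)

MPS = ΔS/ΔY = (-71.58 − (-569.48))/(3067 − 1152) = 497.9/1915 = 0.26
MPC = 1 − MPS = 0.74
Autonomous saving = -569.48 − 0.26(1152) = -869, so a = 869
C = 869 + 0.74(3563) = 869 + 2636.62 = 3505.62

C = 3505.62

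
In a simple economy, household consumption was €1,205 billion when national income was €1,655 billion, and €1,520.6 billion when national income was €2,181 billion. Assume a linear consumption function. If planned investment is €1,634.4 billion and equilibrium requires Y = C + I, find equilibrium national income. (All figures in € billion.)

Y = 4616

MPC = (1520.6 − 1205)/(2181 − 1655) = 315.6/526 = 0.6
a = 1205 − 0.6(1655) = 212
Equilibrium: Y = 212 + 0.6Y + 1634.4
0.4Y = 1846.4, so Y = 1846.4/0.4 = 4616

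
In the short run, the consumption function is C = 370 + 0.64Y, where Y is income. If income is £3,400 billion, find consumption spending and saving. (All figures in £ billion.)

C = 370 + 0.64(3400) = 370 + 2176 = 2546
S = Y − C = 3400 − 2546 = 854

C = 2546; S = 854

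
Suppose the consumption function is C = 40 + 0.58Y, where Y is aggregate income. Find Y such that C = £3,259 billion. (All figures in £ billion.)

40 + 0.58Y = 3259
0.58Y = 3219, so Y = 3219/0.58 = 5550

Y = 5550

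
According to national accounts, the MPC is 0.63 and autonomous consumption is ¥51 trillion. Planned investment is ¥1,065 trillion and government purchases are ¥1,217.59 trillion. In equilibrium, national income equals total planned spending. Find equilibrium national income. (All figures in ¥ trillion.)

Y = 6307

Y = C + I + G = 51 + 0.63Y + 1065 + 1217.59
Y − 0.63Y = 2333.59
0.37Y = 2333.59, so Y = 2333.59/0.37 = 6307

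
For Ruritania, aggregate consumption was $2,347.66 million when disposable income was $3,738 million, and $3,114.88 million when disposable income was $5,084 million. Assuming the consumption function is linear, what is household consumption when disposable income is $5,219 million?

MPC = (3114.88 − 2347.66)/(5084 − 3738) = 767.22/1346 = 0.57
a = 2347.66 − 0.57(3738) = 2347.66 − 2130.66 = 217
C = 217 + 0.57(5219) = 217 + 2974.83 = 3191.83

C = 3191.83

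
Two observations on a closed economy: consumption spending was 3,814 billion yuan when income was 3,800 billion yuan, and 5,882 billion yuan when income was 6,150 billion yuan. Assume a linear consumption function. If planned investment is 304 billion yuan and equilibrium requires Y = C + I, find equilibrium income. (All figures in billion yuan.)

MPC = (5882 − 3814)/(6150 − 3800) = 2068/2350 = 0.88
a = 3814 − 0.88(3800) = 470
Equilibrium: Y = 470 + 0.88Y + 304
0.12Y = 774, so Y = 774/0.12 = 6450

Y = 6450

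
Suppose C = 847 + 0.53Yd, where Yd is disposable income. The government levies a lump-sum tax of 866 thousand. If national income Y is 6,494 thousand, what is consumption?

C = 3829.84

Yd = Y − T = 6494 − 866 = 5628
C = 847 + 0.53(5628) = 847 + 2982.84 = 3829.84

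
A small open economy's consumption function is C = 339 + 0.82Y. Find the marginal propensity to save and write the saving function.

MPS = 0.18; S = -339 + 0.18Y

MPS = 1 − MPC = 1 − 0.82 = 0.18
S = Y − C = -339 + 0.18Y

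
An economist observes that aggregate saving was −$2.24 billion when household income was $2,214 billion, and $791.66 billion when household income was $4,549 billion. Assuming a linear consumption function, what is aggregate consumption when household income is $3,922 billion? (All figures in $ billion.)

MPS = ΔS/ΔY = (791.66 − (-2.24))/(4549 − 2214) = 793.9/2335 = 0.34
MPC = 1 − MPS = 0.66
Autonomous saving = -2.24 − 0.34(2214) = -755, so a = 755
C = 755 + 0.66(3922) = 755 + 2588.52 = 3343.52

C = 3343.52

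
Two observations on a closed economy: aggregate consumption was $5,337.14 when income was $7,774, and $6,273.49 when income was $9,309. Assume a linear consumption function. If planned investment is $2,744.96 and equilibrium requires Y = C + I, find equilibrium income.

MPC = (6273.49 − 5337.14)/(9309 − 7774) = 936.35/1535 = 0.61
a = 5337.14 − 0.61(7774) = 595
Equilibrium: Y = 595 + 0.61Y + 2744.96
0.39Y = 3339.96, so Y = 3339.96/0.39 = 8564

Y = 8564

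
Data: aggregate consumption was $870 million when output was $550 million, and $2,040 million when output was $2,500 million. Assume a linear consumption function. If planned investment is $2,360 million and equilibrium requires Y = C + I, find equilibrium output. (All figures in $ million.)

Y = 7250

MPC = (2040 − 870)/(2500 − 550) = 1170/1950 = 0.6
a = 870 − 0.6(550) = 540
Equilibrium: Y = 540 + 0.6Y + 2360
0.4Y = 2900, so Y = 2900/0.4 = 7250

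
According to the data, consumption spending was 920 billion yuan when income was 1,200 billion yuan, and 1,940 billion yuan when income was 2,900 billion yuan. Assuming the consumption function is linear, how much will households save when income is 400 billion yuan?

S = -40

MPC = (1940 − 920)/(2900 − 1200) = 1020/1700 = 0.6
a = 920 − 0.6(1200) = 920 − 720 = 200
C = 200 + 0.6(400) = 440
S = 400 − 440 = -40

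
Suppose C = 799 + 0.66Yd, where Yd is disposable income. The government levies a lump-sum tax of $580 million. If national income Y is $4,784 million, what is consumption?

C = 3573.64

Yd = Y − T = 4784 − 580 = 4204
C = 799 + 0.66(4204) = 799 + 2774.64 = 3573.64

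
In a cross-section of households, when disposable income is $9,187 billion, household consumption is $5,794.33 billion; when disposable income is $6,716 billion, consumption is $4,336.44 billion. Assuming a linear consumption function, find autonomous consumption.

MPC = ΔC/ΔY = (5794.33 − 4336.44)/(9187 − 6716) = 1457.89/2471 = 0.59
a = C − MPC·Y = 4336.44 − 0.59(6716) = 4336.44 − 3962.44 = 374

a = 374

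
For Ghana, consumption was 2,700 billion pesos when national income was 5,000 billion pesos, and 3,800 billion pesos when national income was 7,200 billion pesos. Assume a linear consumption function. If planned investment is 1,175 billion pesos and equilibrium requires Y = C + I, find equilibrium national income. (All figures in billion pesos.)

Y = 2750

MPC = (3800 − 2700)/(7200 − 5000) = 1100/2200 = 0.5
a = 2700 − 0.5(5000) = 200
Equilibrium: Y = 200 + 0.5Y + 1175
0.5Y = 1375, so Y = 1375/0.5 = 2750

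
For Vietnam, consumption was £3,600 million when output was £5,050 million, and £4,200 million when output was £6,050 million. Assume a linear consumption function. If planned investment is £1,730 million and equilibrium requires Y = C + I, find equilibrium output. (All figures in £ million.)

Y = 5750

MPC = (4200 − 3600)/(6050 − 5050) = 600/1000 = 0.6
a = 3600 − 0.6(5050) = 570
Equilibrium: Y = 570 + 0.6Y + 1730
0.4Y = 2300, so Y = 2300/0.4 = 5750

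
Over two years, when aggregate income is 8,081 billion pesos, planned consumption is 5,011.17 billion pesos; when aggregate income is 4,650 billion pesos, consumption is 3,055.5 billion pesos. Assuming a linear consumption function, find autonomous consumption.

MPC = ΔC/ΔY = (5011.17 − 3055.5)/(8081 − 4650) = 1955.67/3431 = 0.57
a = C − MPC·Y = 3055.5 − 0.57(4650) = 3055.5 − 2650.5 = 405

a = 405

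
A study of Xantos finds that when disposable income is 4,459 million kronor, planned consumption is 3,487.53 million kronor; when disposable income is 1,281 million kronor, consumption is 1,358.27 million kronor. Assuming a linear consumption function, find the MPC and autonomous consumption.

MPC = 0.67; a = 500

MPC = ΔC/ΔY = (3487.53 − 1358.27)/(4459 − 1281) = 2129.26/3178 = 0.67
a = C − MPC·Y = 1358.27 − 0.67(1281) = 1358.27 − 858.27 = 500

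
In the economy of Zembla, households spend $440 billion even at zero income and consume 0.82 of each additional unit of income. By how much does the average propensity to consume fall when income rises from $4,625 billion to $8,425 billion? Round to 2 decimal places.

ΔAPC = 0.04

At Y = 4625: C = 440 + 0.82(4625) = 4232.5, APC = 4232.5/4625 = 0.915
At Y = 8425: C = 7348.5, APC = 7348.5/8425 = 0.872
Fall in APC = 0.915 − 0.872 = 0.043 ≈ 0.04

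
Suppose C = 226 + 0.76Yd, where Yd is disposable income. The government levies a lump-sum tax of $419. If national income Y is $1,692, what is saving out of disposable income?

Yd = Y − T = 1692 − 419 = 1273
C = 226 + 0.76(1273) = 226 + 967.48 = 1193.48
S = Yd − C = 1273 − 1193.48 = 79.52

S = 79.52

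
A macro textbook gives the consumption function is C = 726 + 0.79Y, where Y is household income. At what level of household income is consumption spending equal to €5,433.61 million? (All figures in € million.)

726 + 0.79Y = 5433.61
0.79Y = 4707.61, so Y = 4707.61/0.79 = 5959

Y = 5959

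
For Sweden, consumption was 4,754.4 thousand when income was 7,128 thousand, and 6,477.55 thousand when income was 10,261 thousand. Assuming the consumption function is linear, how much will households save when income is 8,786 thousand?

S = 3119.7

MPC = (6477.55 − 4754.4)/(10261 − 7128) = 1723.15/3133 = 0.55
a = 4754.4 − 0.55(7128) = 4754.4 − 3920.4 = 834
C = 834 + 0.55(8786) = 5666.3
S = 8786 − 5666.3 = 3119.7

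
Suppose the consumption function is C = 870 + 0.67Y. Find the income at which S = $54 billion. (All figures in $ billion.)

Y = 2800

S = Y − C = -870 + 0.33Y
-870 + 0.33Y = 54, so 0.33Y = 924 and Y = 2800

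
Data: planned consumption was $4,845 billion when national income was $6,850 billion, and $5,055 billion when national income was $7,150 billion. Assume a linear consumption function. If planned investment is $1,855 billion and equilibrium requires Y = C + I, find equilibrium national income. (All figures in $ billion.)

Y = 6350

MPC = (5055 − 4845)/(7150 − 6850) = 210/300 = 0.7
a = 4845 − 0.7(6850) = 50
Equilibrium: Y = 50 + 0.7Y + 1855
0.3Y = 1905, so Y = 1905/0.3 = 6350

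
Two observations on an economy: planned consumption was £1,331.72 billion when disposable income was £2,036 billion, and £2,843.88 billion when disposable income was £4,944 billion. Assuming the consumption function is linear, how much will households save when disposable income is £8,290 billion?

S = 3706.2

MPC = (2843.88 − 1331.72)/(4944 − 2036) = 1512.16/2908 = 0.52
a = 1331.72 − 0.52(2036) = 1331.72 − 1058.72 = 273
C = 273 + 0.52(8290) = 4583.8
S = 8290 − 4583.8 = 3706.2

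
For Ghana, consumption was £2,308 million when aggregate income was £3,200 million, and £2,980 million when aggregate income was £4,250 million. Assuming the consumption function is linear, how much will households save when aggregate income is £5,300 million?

MPC = (2980 − 2308)/(4250 − 3200) = 672/1050 = 0.64
a = 2308 − 0.64(3200) = 2308 − 2048 = 260
C = 260 + 0.64(5300) = 3652
S = 5300 − 3652 = 1648

S = 1648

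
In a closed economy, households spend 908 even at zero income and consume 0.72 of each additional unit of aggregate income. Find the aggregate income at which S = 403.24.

Y = 4683

S = Y − C = -908 + 0.28Y
-908 + 0.28Y = 403.24, so 0.28Y = 1311.24 and Y = 4683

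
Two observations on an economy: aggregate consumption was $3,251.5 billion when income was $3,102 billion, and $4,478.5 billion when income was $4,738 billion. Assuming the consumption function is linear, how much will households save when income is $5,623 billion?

MPC = (4478.5 − 3251.5)/(4738 − 3102) = 1227/1636 = 0.75
a = 3251.5 − 0.75(3102) = 3251.5 − 2326.5 = 925
C = 925 + 0.75(5623) = 5142.25
S = 5623 − 5142.25 = 480.75

S = 480.75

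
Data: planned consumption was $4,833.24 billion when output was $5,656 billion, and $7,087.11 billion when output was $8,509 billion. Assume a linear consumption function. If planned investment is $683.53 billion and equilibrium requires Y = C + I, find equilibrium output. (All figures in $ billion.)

MPC = (7087.11 − 4833.24)/(8509 − 5656) = 2253.87/2853 = 0.79
a = 4833.24 − 0.79(5656) = 365
Equilibrium: Y = 365 + 0.79Y + 683.53
0.21Y = 1048.53, so Y = 1048.53/0.21 = 4993

Y = 4993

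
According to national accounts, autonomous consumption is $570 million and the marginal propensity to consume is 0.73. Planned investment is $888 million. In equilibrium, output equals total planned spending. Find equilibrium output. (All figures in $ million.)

Y = C + I = 570 + 0.73Y + 888
Y − 0.73Y = 1458
0.27Y = 1458, so Y = 1458/0.27 = 5400

Y = 5400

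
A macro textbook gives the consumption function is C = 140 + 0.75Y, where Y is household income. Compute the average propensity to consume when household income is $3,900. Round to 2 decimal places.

APC = 0.79

C = 140 + 0.75(3900) = 3065
APC = C/Y = 3065/3900 = 0.79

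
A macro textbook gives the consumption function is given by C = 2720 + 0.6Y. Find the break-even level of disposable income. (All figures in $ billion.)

At break-even, C = Y: 2720 + 0.6Y = Y
0.4Y = 2720, so Y = 2720/0.4 = 6800

Y = 6800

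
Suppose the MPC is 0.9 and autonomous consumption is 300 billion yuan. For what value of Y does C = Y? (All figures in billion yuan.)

At break-even, C = Y: 300 + 0.9Y = Y
0.1Y = 300, so Y = 300/0.1 = 3000

Y = 3000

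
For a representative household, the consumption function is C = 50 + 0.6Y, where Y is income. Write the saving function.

S = Y − C = Y − (50 + 0.6Y) = -50 + (1 − 0.6)Y

S = -50 + 0.4Y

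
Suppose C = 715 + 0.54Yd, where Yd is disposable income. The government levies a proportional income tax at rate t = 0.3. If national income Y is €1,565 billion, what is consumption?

C = 1306.57

Yd = (1 − 0.3)(1565) = 0.7(1565) = 1095.5
C = 715 + 0.54(1095.5) = 715 + 591.57 = 1306.57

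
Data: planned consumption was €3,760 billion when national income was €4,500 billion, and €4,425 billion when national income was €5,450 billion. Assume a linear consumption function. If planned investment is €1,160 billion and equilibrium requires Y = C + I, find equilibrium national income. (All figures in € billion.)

Y = 5900

MPC = (4425 − 3760)/(5450 − 4500) = 665/950 = 0.7
a = 3760 − 0.7(4500) = 610
Equilibrium: Y = 610 + 0.7Y + 1160
0.3Y = 1770, so Y = 1770/0.3 = 5900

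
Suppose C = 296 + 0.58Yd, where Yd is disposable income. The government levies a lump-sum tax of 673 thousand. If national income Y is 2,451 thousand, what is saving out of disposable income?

Yd = Y − T = 2451 − 673 = 1778
C = 296 + 0.58(1778) = 296 + 1031.24 = 1327.24
S = Yd − C = 1778 − 1327.24 = 450.76

S = 450.76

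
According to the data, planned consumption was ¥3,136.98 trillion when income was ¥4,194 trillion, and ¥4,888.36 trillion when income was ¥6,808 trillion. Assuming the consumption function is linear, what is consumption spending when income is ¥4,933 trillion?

MPC = (4888.36 − 3136.98)/(6808 − 4194) = 1751.38/2614 = 0.67
a = 3136.98 − 0.67(4194) = 3136.98 − 2809.98 = 327
C = 327 + 0.67(4933) = 327 + 3305.11 = 3632.11

C = 3632.11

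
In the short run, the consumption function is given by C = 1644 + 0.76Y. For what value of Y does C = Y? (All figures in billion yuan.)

Y = 6850

At break-even, C = Y: 1644 + 0.76Y = Y
0.24Y = 1644, so Y = 1644/0.24 = 6850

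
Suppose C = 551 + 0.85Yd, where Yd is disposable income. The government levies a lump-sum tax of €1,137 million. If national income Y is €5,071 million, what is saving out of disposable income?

S = 39.1

Yd = Y − T = 5071 − 1137 = 3934
C = 551 + 0.85(3934) = 551 + 3343.9 = 3894.9
S = Yd − C = 3934 − 3894.9 = 39.1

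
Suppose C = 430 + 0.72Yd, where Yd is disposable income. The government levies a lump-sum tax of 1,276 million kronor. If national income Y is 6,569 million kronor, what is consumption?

Yd = Y − T = 6569 − 1276 = 5293
C = 430 + 0.72(5293) = 430 + 3810.96 = 4240.96

C = 4240.96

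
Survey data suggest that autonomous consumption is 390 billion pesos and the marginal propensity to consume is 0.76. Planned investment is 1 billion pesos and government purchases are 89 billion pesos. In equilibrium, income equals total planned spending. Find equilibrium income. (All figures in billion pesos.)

Y = 2000

Y = C + I + G = 390 + 0.76Y + 1 + 89
Y − 0.76Y = 480
0.24Y = 480, so Y = 480/0.24 = 2000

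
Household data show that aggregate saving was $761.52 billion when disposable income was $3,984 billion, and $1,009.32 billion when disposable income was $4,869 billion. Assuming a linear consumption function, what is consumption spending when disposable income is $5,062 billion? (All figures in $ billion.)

MPS = ΔS/ΔY = (1009.32 − 761.52)/(4869 − 3984) = 247.8/885 = 0.28
MPC = 1 − MPS = 0.72
Autonomous saving = 761.52 − 0.28(3984) = -354, so a = 354
C = 354 + 0.72(5062) = 354 + 3644.64 = 3998.64

C = 3998.64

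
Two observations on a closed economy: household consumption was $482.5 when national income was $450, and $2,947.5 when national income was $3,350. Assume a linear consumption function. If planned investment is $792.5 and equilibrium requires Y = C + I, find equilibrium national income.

Y = 5950

MPC = (2947.5 − 482.5)/(3350 − 450) = 2465/2900 = 0.85
a = 482.5 − 0.85(450) = 100
Equilibrium: Y = 100 + 0.85Y + 792.5
0.15Y = 892.5, so Y = 892.5/0.15 = 5950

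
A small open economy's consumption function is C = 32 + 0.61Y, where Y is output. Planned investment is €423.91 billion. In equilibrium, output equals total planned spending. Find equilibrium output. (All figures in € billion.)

Y = C + I = 32 + 0.61Y + 423.91
Y − 0.61Y = 455.91
0.39Y = 455.91, so Y = 455.91/0.39 = 1169

Y = 1169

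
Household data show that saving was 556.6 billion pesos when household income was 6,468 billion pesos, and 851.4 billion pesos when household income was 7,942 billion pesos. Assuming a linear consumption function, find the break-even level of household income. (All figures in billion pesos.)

MPS = ΔS/ΔY = (851.4 − 556.6)/(7942 − 6468) = 294.8/1474 = 0.2
MPC = 1 − MPS = 0.8
From S(6468) = 556.6: −a + 0.2(6468) = 556.6, so a = 1293.6 − 556.6 = 737
Break-even (S = 0): Y = a/MPS = 737/0.2 = 3685

Y = 3685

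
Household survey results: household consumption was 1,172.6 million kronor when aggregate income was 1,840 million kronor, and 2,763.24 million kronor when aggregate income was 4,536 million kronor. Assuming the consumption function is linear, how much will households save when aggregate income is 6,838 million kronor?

MPC = (2763.24 − 1172.6)/(4536 − 1840) = 1590.64/2696 = 0.59
a = 1172.6 − 0.59(1840) = 1172.6 − 1085.6 = 87
C = 87 + 0.59(6838) = 4121.42
S = 6838 − 4121.42 = 2716.58

S = 2716.58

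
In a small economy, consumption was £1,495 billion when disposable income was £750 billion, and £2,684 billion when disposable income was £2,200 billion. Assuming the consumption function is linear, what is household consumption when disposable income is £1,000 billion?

MPC = (2684 − 1495)/(2200 − 750) = 1189/1450 = 0.82
a = 1495 − 0.82(750) = 1495 − 615 = 880
C = 880 + 0.82(1000) = 880 + 820 = 1700

C = 1700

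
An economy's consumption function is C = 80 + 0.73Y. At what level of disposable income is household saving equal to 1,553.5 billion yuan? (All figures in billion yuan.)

S = Y − C = -80 + 0.27Y
-80 + 0.27Y = 1553.5, so 0.27Y = 1633.5 and Y = 6050

Y = 6050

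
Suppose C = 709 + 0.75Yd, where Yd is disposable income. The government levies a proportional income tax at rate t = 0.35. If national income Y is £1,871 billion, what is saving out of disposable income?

S = -404.9625

Yd = (1 − 0.35)(1871) = 0.65(1871) = 1216.15
C = 709 + 0.75(1216.15) = 709 + 912.1125 = 1621.1125
S = Yd − C = 1216.15 − 1621.1125 = -404.9625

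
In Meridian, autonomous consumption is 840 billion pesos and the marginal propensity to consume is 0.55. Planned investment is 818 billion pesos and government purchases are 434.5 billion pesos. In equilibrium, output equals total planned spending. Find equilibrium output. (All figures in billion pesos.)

Y = C + I + G = 840 + 0.55Y + 818 + 434.5
Y − 0.55Y = 2092.5
0.45Y = 2092.5, so Y = 2092.5/0.45 = 4650

Y = 4650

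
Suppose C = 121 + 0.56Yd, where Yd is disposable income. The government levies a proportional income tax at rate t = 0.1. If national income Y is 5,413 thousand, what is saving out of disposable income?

Yd = (1 − 0.1)(5413) = 0.9(5413) = 4871.7
C = 121 + 0.56(4871.7) = 121 + 2728.152 = 2849.152
S = Yd − C = 4871.7 − 2849.152 = 2022.548

S = 2022.548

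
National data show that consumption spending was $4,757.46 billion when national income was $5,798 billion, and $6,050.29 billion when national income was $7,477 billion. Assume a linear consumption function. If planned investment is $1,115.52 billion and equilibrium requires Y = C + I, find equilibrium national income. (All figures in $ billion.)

Y = 6124

MPC = (6050.29 − 4757.46)/(7477 − 5798) = 1292.83/1679 = 0.77
a = 4757.46 − 0.77(5798) = 293
Equilibrium: Y = 293 + 0.77Y + 1115.52
0.23Y = 1408.52, so Y = 1408.52/0.23 = 6124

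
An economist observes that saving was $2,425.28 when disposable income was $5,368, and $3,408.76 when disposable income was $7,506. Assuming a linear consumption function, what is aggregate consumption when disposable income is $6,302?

MPS = ΔS/ΔY = (3408.76 − 2425.28)/(7506 − 5368) = 983.48/2138 = 0.46
MPC = 1 − MPS = 0.54
Autonomous saving = 2425.28 − 0.46(5368) = -44, so a = 44
C = 44 + 0.54(6302) = 44 + 3403.08 = 3447.08

C = 3447.08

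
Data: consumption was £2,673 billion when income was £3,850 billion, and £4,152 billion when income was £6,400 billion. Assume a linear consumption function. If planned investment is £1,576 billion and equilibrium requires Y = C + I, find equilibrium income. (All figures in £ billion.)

Y = 4800

MPC = (4152 − 2673)/(6400 − 3850) = 1479/2550 = 0.58
a = 2673 − 0.58(3850) = 440
Equilibrium: Y = 440 + 0.58Y + 1576
0.42Y = 2016, so Y = 2016/0.42 = 4800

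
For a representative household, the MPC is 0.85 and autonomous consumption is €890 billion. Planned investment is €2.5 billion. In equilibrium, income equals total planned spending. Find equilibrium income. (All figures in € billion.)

Y = 5950

Y = C + I = 890 + 0.85Y + 2.5
Y − 0.85Y = 892.5
0.15Y = 892.5, so Y = 892.5/0.15 = 5950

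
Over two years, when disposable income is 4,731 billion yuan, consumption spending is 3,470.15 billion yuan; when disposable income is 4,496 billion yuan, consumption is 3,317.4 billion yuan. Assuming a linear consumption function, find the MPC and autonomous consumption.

MPC = ΔC/ΔY = (3470.15 − 3317.4)/(4731 − 4496) = 152.75/235 = 0.65
a = C − MPC·Y = 3317.4 − 0.65(4496) = 3317.4 − 2922.4 = 395

MPC = 0.65; a = 395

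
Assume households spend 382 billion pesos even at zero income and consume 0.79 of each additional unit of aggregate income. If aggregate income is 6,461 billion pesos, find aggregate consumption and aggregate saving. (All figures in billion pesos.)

C = 382 + 0.79(6461) = 382 + 5104.19 = 5486.19
S = Y − C = 6461 − 5486.19 = 974.81

C = 5486.19; S = 974.81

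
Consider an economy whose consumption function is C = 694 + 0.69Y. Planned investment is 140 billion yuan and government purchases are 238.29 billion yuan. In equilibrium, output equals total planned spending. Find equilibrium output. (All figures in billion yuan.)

Y = 3459

Y = C + I + G = 694 + 0.69Y + 140 + 238.29
Y − 0.69Y = 1072.29
0.31Y = 1072.29, so Y = 1072.29/0.31 = 3459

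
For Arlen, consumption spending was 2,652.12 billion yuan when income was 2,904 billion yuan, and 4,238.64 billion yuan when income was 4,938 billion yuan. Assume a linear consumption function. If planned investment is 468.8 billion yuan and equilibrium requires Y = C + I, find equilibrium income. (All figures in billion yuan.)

MPC = (4238.64 − 2652.12)/(4938 − 2904) = 1586.52/2034 = 0.78
a = 2652.12 − 0.78(2904) = 387
Equilibrium: Y = 387 + 0.78Y + 468.8
0.22Y = 855.8, so Y = 855.8/0.22 = 3890

Y = 3890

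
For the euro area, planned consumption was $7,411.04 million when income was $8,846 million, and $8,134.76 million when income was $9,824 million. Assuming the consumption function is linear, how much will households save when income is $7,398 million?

S = 1058.48

MPC = (8134.76 − 7411.04)/(9824 − 8846) = 723.72/978 = 0.74
a = 7411.04 − 0.74(8846) = 7411.04 − 6546.04 = 865
C = 865 + 0.74(7398) = 6339.52
S = 7398 − 6339.52 = 1058.48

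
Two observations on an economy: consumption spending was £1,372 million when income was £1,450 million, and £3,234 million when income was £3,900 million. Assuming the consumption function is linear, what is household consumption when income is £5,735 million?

C = 4628.6

MPC = (3234 − 1372)/(3900 − 1450) = 1862/2450 = 0.76
a = 1372 − 0.76(1450) = 1372 − 1102 = 270
C = 270 + 0.76(5735) = 270 + 4358.6 = 4628.6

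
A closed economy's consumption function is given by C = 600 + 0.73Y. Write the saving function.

S = Y − C = Y − (600 + 0.73Y) = -600 + (1 − 0.73)Y

S = -600 + 0.27Y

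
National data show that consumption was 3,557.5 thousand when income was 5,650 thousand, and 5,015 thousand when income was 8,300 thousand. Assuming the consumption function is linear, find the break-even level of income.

Y = 1000

MPC = (5015 − 3557.5)/(8300 − 5650) = 1457.5/2650 = 0.55
a = 3557.5 − 0.55(5650) = 3557.5 − 3107.5 = 450
Break-even: Y = a/(1−MPC) = 450/0.45 = 1000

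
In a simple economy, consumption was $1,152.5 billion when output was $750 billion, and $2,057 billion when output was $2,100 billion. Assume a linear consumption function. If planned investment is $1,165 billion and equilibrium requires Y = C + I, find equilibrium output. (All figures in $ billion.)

MPC = (2057 − 1152.5)/(2100 − 750) = 904.5/1350 = 0.67
a = 1152.5 − 0.67(750) = 650
Equilibrium: Y = 650 + 0.67Y + 1165
0.33Y = 1815, so Y = 1815/0.33 = 5500

Y = 5500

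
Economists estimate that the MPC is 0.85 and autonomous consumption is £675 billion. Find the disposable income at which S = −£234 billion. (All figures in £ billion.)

S = Y − C = -675 + 0.15Y
-675 + 0.15Y = -234, so 0.15Y = 441 and Y = 2940

Y = 2940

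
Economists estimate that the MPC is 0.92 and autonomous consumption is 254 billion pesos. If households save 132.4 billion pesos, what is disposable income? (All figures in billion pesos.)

Y = 4830

S = Y − C = -254 + 0.08Y
-254 + 0.08Y = 132.4, so 0.08Y = 386.4 and Y = 4830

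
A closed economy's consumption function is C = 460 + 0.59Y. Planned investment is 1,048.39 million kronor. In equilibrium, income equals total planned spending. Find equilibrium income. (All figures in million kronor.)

Y = 3679

Y = C + I = 460 + 0.59Y + 1048.39
Y − 0.59Y = 1508.39
0.41Y = 1508.39, so Y = 1508.39/0.41 = 3679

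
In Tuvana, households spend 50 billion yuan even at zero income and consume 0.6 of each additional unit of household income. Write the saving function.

S = -50 + 0.4Y

S = Y − C = Y − (50 + 0.6Y) = -50 + (1 − 0.6)Y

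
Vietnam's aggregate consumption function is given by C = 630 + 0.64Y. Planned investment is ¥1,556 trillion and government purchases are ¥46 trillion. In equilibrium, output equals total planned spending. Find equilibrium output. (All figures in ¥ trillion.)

Y = 6200

Y = C + I + G = 630 + 0.64Y + 1556 + 46
Y − 0.64Y = 2232
0.36Y = 2232, so Y = 2232/0.36 = 6200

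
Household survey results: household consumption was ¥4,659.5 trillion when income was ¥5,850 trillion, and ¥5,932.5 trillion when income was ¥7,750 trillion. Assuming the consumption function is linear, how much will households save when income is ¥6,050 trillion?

S = 1256.5

MPC = (5932.5 − 4659.5)/(7750 − 5850) = 1273/1900 = 0.67
a = 4659.5 − 0.67(5850) = 4659.5 − 3919.5 = 740
C = 740 + 0.67(6050) = 4793.5
S = 6050 − 4793.5 = 1256.5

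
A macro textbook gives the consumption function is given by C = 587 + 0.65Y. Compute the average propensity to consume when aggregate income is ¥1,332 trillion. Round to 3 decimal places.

C = 587 + 0.65(1332) = 1452.8
APC = C/Y = 1452.8/1332 = 1.091

APC = 1.091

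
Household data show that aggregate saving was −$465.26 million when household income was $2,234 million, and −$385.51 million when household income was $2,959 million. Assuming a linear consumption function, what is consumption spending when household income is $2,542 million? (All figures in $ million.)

MPS = ΔS/ΔY = (-385.51 − (-465.26))/(2959 − 2234) = 79.75/725 = 0.11
MPC = 1 − MPS = 0.89
Autonomous saving = -465.26 − 0.11(2234) = -711, so a = 711
C = 711 + 0.89(2542) = 711 + 2262.38 = 2973.38

C = 2973.38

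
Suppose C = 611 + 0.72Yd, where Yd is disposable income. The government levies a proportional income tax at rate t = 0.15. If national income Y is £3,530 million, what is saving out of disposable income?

S = 229.14

Yd = (1 − 0.15)(3530) = 0.85(3530) = 3000.5
C = 611 + 0.72(3000.5) = 611 + 2160.36 = 2771.36
S = Yd − C = 3000.5 − 2771.36 = 229.14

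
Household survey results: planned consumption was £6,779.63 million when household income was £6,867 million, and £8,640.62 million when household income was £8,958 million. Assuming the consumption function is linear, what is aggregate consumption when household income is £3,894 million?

C = 4133.66

MPC = (8640.62 − 6779.63)/(8958 − 6867) = 1860.99/2091 = 0.89
a = 6779.63 − 0.89(6867) = 6779.63 − 6111.63 = 668
C = 668 + 0.89(3894) = 668 + 3465.66 = 4133.66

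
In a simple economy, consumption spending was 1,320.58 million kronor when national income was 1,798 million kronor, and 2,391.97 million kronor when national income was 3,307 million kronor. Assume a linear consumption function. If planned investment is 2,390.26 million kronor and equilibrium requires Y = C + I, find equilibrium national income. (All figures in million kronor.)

MPC = (2391.97 − 1320.58)/(3307 − 1798) = 1071.39/1509 = 0.71
a = 1320.58 − 0.71(1798) = 44
Equilibrium: Y = 44 + 0.71Y + 2390.26
0.29Y = 2434.26, so Y = 2434.26/0.29 = 8394

Y = 8394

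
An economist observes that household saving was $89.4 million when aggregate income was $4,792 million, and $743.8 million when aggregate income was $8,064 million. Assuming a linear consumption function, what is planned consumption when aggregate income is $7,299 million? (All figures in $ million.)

C = 6708.2

MPS = ΔS/ΔY = (743.8 − 89.4)/(8064 − 4792) = 654.4/3272 = 0.2
MPC = 1 − MPS = 0.8
Autonomous saving = 89.4 − 0.2(4792) = -869, so a = 869
C = 869 + 0.8(7299) = 869 + 5839.2 = 6708.2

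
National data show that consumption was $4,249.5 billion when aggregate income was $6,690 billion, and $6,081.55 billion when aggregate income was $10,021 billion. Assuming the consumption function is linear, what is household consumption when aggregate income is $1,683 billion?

C = 1495.65

MPC = (6081.55 − 4249.5)/(10021 − 6690) = 1832.05/3331 = 0.55
a = 4249.5 − 0.55(6690) = 4249.5 − 3679.5 = 570
C = 570 + 0.55(1683) = 570 + 925.65 = 1495.65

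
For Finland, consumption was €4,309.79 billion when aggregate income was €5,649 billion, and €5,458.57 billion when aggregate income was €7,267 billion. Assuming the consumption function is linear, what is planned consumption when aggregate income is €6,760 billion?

MPC = (5458.57 − 4309.79)/(7267 − 5649) = 1148.78/1618 = 0.71
a = 4309.79 − 0.71(5649) = 4309.79 − 4010.79 = 299
C = 299 + 0.71(6760) = 299 + 4799.6 = 5098.6

C = 5098.6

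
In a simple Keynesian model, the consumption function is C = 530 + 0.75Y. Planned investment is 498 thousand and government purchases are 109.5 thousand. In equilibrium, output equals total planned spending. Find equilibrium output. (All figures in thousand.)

Y = 4550

Y = C + I + G = 530 + 0.75Y + 498 + 109.5
Y − 0.75Y = 1137.5
0.25Y = 1137.5, so Y = 1137.5/0.25 = 4550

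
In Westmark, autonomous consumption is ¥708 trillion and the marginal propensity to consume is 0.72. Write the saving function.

S = Y − C = Y − (708 + 0.72Y) = -708 + (1 − 0.72)Y

S = -708 + 0.28Y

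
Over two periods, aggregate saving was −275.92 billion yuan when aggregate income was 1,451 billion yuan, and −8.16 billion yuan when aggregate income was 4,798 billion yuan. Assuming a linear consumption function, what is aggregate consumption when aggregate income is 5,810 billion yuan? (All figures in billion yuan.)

C = 5737.2

MPS = ΔS/ΔY = (-8.16 − (-275.92))/(4798 − 1451) = 267.76/3347 = 0.08
MPC = 1 − MPS = 0.92
Autonomous saving = -275.92 − 0.08(1451) = -392, so a = 392
C = 392 + 0.92(5810) = 392 + 5345.2 = 5737.2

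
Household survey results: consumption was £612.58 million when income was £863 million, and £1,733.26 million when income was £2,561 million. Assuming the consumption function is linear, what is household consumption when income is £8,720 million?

MPC = (1733.26 − 612.58)/(2561 − 863) = 1120.68/1698 = 0.66
a = 612.58 − 0.66(863) = 612.58 − 569.58 = 43
C = 43 + 0.66(8720) = 43 + 5755.2 = 5798.2

C = 5798.2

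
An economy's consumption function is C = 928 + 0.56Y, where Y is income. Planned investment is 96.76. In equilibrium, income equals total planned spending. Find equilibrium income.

Y = C + I = 928 + 0.56Y + 96.76
Y − 0.56Y = 1024.76
0.44Y = 1024.76, so Y = 1024.76/0.44 = 2329

Y = 2329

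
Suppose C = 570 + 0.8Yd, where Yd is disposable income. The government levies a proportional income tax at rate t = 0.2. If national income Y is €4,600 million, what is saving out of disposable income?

S = 166

Yd = (1 − 0.2)(4600) = 0.8(4600) = 3680
C = 570 + 0.8(3680) = 570 + 2944 = 3514
S = Yd − C = 3680 − 3514 = 166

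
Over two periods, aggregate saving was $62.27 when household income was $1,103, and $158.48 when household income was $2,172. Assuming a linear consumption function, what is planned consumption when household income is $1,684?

MPS = ΔS/ΔY = (158.48 − 62.27)/(2172 − 1103) = 96.21/1069 = 0.09
MPC = 1 − MPS = 0.91
Autonomous saving = 62.27 − 0.09(1103) = -37, so a = 37
C = 37 + 0.91(1684) = 37 + 1532.44 = 1569.44

C = 1569.44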